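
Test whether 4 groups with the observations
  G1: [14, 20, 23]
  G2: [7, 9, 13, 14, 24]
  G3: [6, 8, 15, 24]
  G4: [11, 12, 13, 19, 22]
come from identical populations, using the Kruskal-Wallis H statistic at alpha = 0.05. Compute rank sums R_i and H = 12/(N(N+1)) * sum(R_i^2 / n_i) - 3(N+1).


Step 1: Combine all N = 17 observations and assign midranks.
sorted (value, group, rank): (6,G3,1), (7,G2,2), (8,G3,3), (9,G2,4), (11,G4,5), (12,G4,6), (13,G2,7.5), (13,G4,7.5), (14,G1,9.5), (14,G2,9.5), (15,G3,11), (19,G4,12), (20,G1,13), (22,G4,14), (23,G1,15), (24,G2,16.5), (24,G3,16.5)
Step 2: Sum ranks within each group.
R_1 = 37.5 (n_1 = 3)
R_2 = 39.5 (n_2 = 5)
R_3 = 31.5 (n_3 = 4)
R_4 = 44.5 (n_4 = 5)
Step 3: H = 12/(N(N+1)) * sum(R_i^2/n_i) - 3(N+1)
     = 12/(17*18) * (37.5^2/3 + 39.5^2/5 + 31.5^2/4 + 44.5^2/5) - 3*18
     = 0.039216 * 1424.91 - 54
     = 1.878922.
Step 4: Ties present; correction factor C = 1 - 18/(17^3 - 17) = 0.996324. Corrected H = 1.878922 / 0.996324 = 1.885855.
Step 5: Under H0, H ~ chi^2(3); p-value = 0.596432.
Step 6: alpha = 0.05. fail to reject H0.

H = 1.8859, df = 3, p = 0.596432, fail to reject H0.


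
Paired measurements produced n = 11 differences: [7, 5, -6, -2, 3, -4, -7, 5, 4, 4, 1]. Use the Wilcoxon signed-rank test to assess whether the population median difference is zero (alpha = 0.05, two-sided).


Step 1: Drop any zero differences (none here) and take |d_i|.
|d| = [7, 5, 6, 2, 3, 4, 7, 5, 4, 4, 1]
Step 2: Midrank |d_i| (ties get averaged ranks).
ranks: |7|->10.5, |5|->7.5, |6|->9, |2|->2, |3|->3, |4|->5, |7|->10.5, |5|->7.5, |4|->5, |4|->5, |1|->1
Step 3: Attach original signs; sum ranks with positive sign and with negative sign.
W+ = 10.5 + 7.5 + 3 + 7.5 + 5 + 5 + 1 = 39.5
W- = 9 + 2 + 5 + 10.5 = 26.5
(Check: W+ + W- = 66 should equal n(n+1)/2 = 66.)
Step 4: Test statistic W = min(W+, W-) = 26.5.
Step 5: Ties in |d|, so use the tie-corrected normal approximation.
        E[W] = n(n+1)/4 = 11*12/4 = 33.
        Tie groups: |d|=4 (t=3), |d|=5 (t=2), |d|=7 (t=2); sum(t^3 - t) = 36.
        Var[W] = n(n+1)(2n+1)/24 - sum(t^3-t)/48 = 3036/24 - 36/48 = 125.75.
        z = (W - E[W]) / sqrt(Var[W]) = (26.5 - 33) / 11.2138 = -0.5796.
        Two-sided p = 2*Phi(z) = 0.562157.
Step 6: alpha = 0.05. fail to reject H0.

W+ = 39.5, W- = 26.5, W = min = 26.5, p = 0.562157, fail to reject H0.


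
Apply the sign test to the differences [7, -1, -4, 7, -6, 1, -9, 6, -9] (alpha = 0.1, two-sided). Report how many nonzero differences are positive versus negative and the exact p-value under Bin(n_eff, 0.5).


Step 1: Discard zero differences. Original n = 9; n_eff = number of nonzero differences = 9.
Nonzero differences (with sign): +7, -1, -4, +7, -6, +1, -9, +6, -9
Step 2: Count signs: positive = 4, negative = 5.
Step 3: Under H0: P(positive) = 0.5, so the number of positives S ~ Bin(9, 0.5).
Step 4: Two-sided exact p-value = sum of Bin(9,0.5) probabilities at or below the observed probability = 1.000000.
Step 5: alpha = 0.1. fail to reject H0.

n_eff = 9, pos = 4, neg = 5, p = 1.000000, fail to reject H0.


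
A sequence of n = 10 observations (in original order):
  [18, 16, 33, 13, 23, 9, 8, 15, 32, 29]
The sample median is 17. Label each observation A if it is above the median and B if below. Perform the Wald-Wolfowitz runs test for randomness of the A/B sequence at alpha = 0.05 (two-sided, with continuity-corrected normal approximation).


Step 1: Compute median = 17; label A = above, B = below.
Labels in order: ABABABBBAA  (n_A = 5, n_B = 5)
Step 2: Count runs R = 7.
Step 3: Under H0 (random ordering), E[R] = 2*n_A*n_B/(n_A+n_B) + 1 = 2*5*5/10 + 1 = 6.0000.
        Var[R] = 2*n_A*n_B*(2*n_A*n_B - n_A - n_B) / ((n_A+n_B)^2 * (n_A+n_B-1)) = 2000/900 = 2.2222.
        SD[R] = 1.4907.
Step 4: Continuity-corrected z = (R - 0.5 - E[R]) / SD[R] = (7 - 0.5 - 6.0000) / 1.4907 = 0.3354.
Step 5: Two-sided p-value via normal approximation = 2*(1 - Phi(|z|)) = 0.737316.
Step 6: alpha = 0.05. fail to reject H0.

R = 7, z = 0.3354, p = 0.737316, fail to reject H0.


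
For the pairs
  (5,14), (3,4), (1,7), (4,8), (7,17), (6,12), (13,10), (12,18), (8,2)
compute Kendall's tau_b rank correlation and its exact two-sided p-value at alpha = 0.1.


Step 1: Enumerate the 36 unordered pairs (i,j) with i<j and classify each by sign(x_j-x_i) * sign(y_j-y_i).
  (1,2):dx=-2,dy=-10->C; (1,3):dx=-4,dy=-7->C; (1,4):dx=-1,dy=-6->C; (1,5):dx=+2,dy=+3->C
  (1,6):dx=+1,dy=-2->D; (1,7):dx=+8,dy=-4->D; (1,8):dx=+7,dy=+4->C; (1,9):dx=+3,dy=-12->D
  (2,3):dx=-2,dy=+3->D; (2,4):dx=+1,dy=+4->C; (2,5):dx=+4,dy=+13->C; (2,6):dx=+3,dy=+8->C
  (2,7):dx=+10,dy=+6->C; (2,8):dx=+9,dy=+14->C; (2,9):dx=+5,dy=-2->D; (3,4):dx=+3,dy=+1->C
  (3,5):dx=+6,dy=+10->C; (3,6):dx=+5,dy=+5->C; (3,7):dx=+12,dy=+3->C; (3,8):dx=+11,dy=+11->C
  (3,9):dx=+7,dy=-5->D; (4,5):dx=+3,dy=+9->C; (4,6):dx=+2,dy=+4->C; (4,7):dx=+9,dy=+2->C
  (4,8):dx=+8,dy=+10->C; (4,9):dx=+4,dy=-6->D; (5,6):dx=-1,dy=-5->C; (5,7):dx=+6,dy=-7->D
  (5,8):dx=+5,dy=+1->C; (5,9):dx=+1,dy=-15->D; (6,7):dx=+7,dy=-2->D; (6,8):dx=+6,dy=+6->C
  (6,9):dx=+2,dy=-10->D; (7,8):dx=-1,dy=+8->D; (7,9):dx=-5,dy=-8->C; (8,9):dx=-4,dy=-16->C
Step 2: C = 24, D = 12, total pairs = 36.
Step 3: tau = (C - D)/(n(n-1)/2) = (24 - 12)/36 = 0.333333.
Step 4: Exact two-sided p-value (enumerate n! = 362880 permutations of y under H0): p = 0.259518.
Step 5: alpha = 0.1. fail to reject H0.

tau_b = 0.3333 (C=24, D=12), p = 0.259518, fail to reject H0.


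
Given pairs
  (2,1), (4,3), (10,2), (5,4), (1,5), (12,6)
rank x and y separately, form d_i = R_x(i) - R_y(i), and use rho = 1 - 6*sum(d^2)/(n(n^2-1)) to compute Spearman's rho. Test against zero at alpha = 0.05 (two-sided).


Step 1: Rank x and y separately (midranks; no ties here).
rank(x): 2->2, 4->3, 10->5, 5->4, 1->1, 12->6
rank(y): 1->1, 3->3, 2->2, 4->4, 5->5, 6->6
Step 2: d_i = R_x(i) - R_y(i); compute d_i^2.
  (2-1)^2=1, (3-3)^2=0, (5-2)^2=9, (4-4)^2=0, (1-5)^2=16, (6-6)^2=0
sum(d^2) = 26.
Step 3: rho = 1 - 6*26 / (6*(6^2 - 1)) = 1 - 156/210 = 0.257143.
Step 4: Under H0, t = rho * sqrt((n-2)/(1-rho^2)) = 0.5322 ~ t(4).
Step 5: Two-sided p-value from the t-distribution with 4 df = 0.622787.
Step 6: alpha = 0.05. fail to reject H0.

rho = 0.2571, p = 0.622787, fail to reject H0 at alpha = 0.05.


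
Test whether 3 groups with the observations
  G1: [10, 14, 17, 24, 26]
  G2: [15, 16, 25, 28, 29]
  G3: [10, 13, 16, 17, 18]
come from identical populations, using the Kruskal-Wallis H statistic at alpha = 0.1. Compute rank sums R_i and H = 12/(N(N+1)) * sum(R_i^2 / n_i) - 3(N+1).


Step 1: Combine all N = 15 observations and assign midranks.
sorted (value, group, rank): (10,G1,1.5), (10,G3,1.5), (13,G3,3), (14,G1,4), (15,G2,5), (16,G2,6.5), (16,G3,6.5), (17,G1,8.5), (17,G3,8.5), (18,G3,10), (24,G1,11), (25,G2,12), (26,G1,13), (28,G2,14), (29,G2,15)
Step 2: Sum ranks within each group.
R_1 = 38 (n_1 = 5)
R_2 = 52.5 (n_2 = 5)
R_3 = 29.5 (n_3 = 5)
Step 3: H = 12/(N(N+1)) * sum(R_i^2/n_i) - 3(N+1)
     = 12/(15*16) * (38^2/5 + 52.5^2/5 + 29.5^2/5) - 3*16
     = 0.050000 * 1014.1 - 48
     = 2.705000.
Step 4: Ties present; correction factor C = 1 - 18/(15^3 - 15) = 0.994643. Corrected H = 2.705000 / 0.994643 = 2.719569.
Step 5: Under H0, H ~ chi^2(2); p-value = 0.256716.
Step 6: alpha = 0.1. fail to reject H0.

H = 2.7196, df = 2, p = 0.256716, fail to reject H0.


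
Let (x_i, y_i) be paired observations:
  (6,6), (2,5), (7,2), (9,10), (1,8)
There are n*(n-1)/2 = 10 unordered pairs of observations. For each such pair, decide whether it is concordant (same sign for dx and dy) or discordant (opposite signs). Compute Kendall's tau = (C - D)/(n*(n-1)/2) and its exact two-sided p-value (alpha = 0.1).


Step 1: Enumerate the 10 unordered pairs (i,j) with i<j and classify each by sign(x_j-x_i) * sign(y_j-y_i).
  (1,2):dx=-4,dy=-1->C; (1,3):dx=+1,dy=-4->D; (1,4):dx=+3,dy=+4->C; (1,5):dx=-5,dy=+2->D
  (2,3):dx=+5,dy=-3->D; (2,4):dx=+7,dy=+5->C; (2,5):dx=-1,dy=+3->D; (3,4):dx=+2,dy=+8->C
  (3,5):dx=-6,dy=+6->D; (4,5):dx=-8,dy=-2->C
Step 2: C = 5, D = 5, total pairs = 10.
Step 3: tau = (C - D)/(n(n-1)/2) = (5 - 5)/10 = 0.000000.
Step 4: Exact two-sided p-value (enumerate n! = 120 permutations of y under H0): p = 1.000000.
Step 5: alpha = 0.1. fail to reject H0.

tau_b = 0.0000 (C=5, D=5), p = 1.000000, fail to reject H0.


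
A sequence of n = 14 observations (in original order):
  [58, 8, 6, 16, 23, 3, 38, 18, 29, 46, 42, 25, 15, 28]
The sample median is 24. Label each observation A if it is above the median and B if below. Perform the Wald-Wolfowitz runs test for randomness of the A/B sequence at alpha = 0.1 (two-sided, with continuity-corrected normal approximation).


Step 1: Compute median = 24; label A = above, B = below.
Labels in order: ABBBBBABAAAABA  (n_A = 7, n_B = 7)
Step 2: Count runs R = 7.
Step 3: Under H0 (random ordering), E[R] = 2*n_A*n_B/(n_A+n_B) + 1 = 2*7*7/14 + 1 = 8.0000.
        Var[R] = 2*n_A*n_B*(2*n_A*n_B - n_A - n_B) / ((n_A+n_B)^2 * (n_A+n_B-1)) = 8232/2548 = 3.2308.
        SD[R] = 1.7974.
Step 4: Continuity-corrected z = (R + 0.5 - E[R]) / SD[R] = (7 + 0.5 - 8.0000) / 1.7974 = -0.2782.
Step 5: Two-sided p-value via normal approximation = 2*(1 - Phi(|z|)) = 0.780879.
Step 6: alpha = 0.1. fail to reject H0.

R = 7, z = -0.2782, p = 0.780879, fail to reject H0.


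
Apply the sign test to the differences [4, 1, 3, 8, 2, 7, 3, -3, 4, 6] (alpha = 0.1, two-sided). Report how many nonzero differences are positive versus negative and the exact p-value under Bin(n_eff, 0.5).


Step 1: Discard zero differences. Original n = 10; n_eff = number of nonzero differences = 10.
Nonzero differences (with sign): +4, +1, +3, +8, +2, +7, +3, -3, +4, +6
Step 2: Count signs: positive = 9, negative = 1.
Step 3: Under H0: P(positive) = 0.5, so the number of positives S ~ Bin(10, 0.5).
Step 4: Two-sided exact p-value = sum of Bin(10,0.5) probabilities at or below the observed probability = 0.021484.
Step 5: alpha = 0.1. reject H0.

n_eff = 10, pos = 9, neg = 1, p = 0.021484, reject H0.


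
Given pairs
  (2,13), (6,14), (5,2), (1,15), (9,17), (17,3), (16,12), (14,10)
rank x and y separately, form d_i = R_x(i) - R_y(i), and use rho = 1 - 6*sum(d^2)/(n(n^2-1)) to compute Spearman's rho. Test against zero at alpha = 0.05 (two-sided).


Step 1: Rank x and y separately (midranks; no ties here).
rank(x): 2->2, 6->4, 5->3, 1->1, 9->5, 17->8, 16->7, 14->6
rank(y): 13->5, 14->6, 2->1, 15->7, 17->8, 3->2, 12->4, 10->3
Step 2: d_i = R_x(i) - R_y(i); compute d_i^2.
  (2-5)^2=9, (4-6)^2=4, (3-1)^2=4, (1-7)^2=36, (5-8)^2=9, (8-2)^2=36, (7-4)^2=9, (6-3)^2=9
sum(d^2) = 116.
Step 3: rho = 1 - 6*116 / (8*(8^2 - 1)) = 1 - 696/504 = -0.380952.
Step 4: Under H0, t = rho * sqrt((n-2)/(1-rho^2)) = -1.0092 ~ t(6).
Step 5: Two-sided p-value from the t-distribution with 6 df = 0.351813.
Step 6: alpha = 0.05. fail to reject H0.

rho = -0.3810, p = 0.351813, fail to reject H0 at alpha = 0.05.


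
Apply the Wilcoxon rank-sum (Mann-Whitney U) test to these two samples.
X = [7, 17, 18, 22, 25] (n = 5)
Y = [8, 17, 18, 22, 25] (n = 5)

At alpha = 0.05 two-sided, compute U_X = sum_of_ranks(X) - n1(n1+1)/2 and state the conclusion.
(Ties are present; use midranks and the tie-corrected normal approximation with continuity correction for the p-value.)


Step 1: Combine and sort all 10 observations; assign midranks.
sorted (value, group): (7,X), (8,Y), (17,X), (17,Y), (18,X), (18,Y), (22,X), (22,Y), (25,X), (25,Y)
ranks: 7->1, 8->2, 17->3.5, 17->3.5, 18->5.5, 18->5.5, 22->7.5, 22->7.5, 25->9.5, 25->9.5
Step 2: Rank sum for X: R1 = 1 + 3.5 + 5.5 + 7.5 + 9.5 = 27.
Step 3: U_X = R1 - n1(n1+1)/2 = 27 - 5*6/2 = 27 - 15 = 12.
       U_Y = n1*n2 - U_X = 25 - 12 = 13.
Step 4: Ties are present, so use the tie-corrected normal approximation (with continuity correction) for the p-value.
Step 5: p-value = 1.000000; compare to alpha = 0.05. fail to reject H0.

U_X = 12, p = 1.000000, fail to reject H0 at alpha = 0.05.


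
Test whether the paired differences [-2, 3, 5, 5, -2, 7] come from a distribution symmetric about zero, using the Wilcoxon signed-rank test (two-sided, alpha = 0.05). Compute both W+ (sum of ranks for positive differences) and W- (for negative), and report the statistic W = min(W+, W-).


Step 1: Drop any zero differences (none here) and take |d_i|.
|d| = [2, 3, 5, 5, 2, 7]
Step 2: Midrank |d_i| (ties get averaged ranks).
ranks: |2|->1.5, |3|->3, |5|->4.5, |5|->4.5, |2|->1.5, |7|->6
Step 3: Attach original signs; sum ranks with positive sign and with negative sign.
W+ = 3 + 4.5 + 4.5 + 6 = 18
W- = 1.5 + 1.5 = 3
(Check: W+ + W- = 21 should equal n(n+1)/2 = 21.)
Step 4: Test statistic W = min(W+, W-) = 3.
Step 5: Ties in |d|, so use the tie-corrected normal approximation.
        E[W] = n(n+1)/4 = 6*7/4 = 10.5.
        Tie groups: |d|=2 (t=2), |d|=5 (t=2); sum(t^3 - t) = 12.
        Var[W] = n(n+1)(2n+1)/24 - sum(t^3-t)/48 = 546/24 - 12/48 = 22.5.
        z = (W - E[W]) / sqrt(Var[W]) = (3 - 10.5) / 4.7434 = -1.5811.
        Two-sided p = 2*Phi(z) = 0.113846.
Step 6: alpha = 0.05. fail to reject H0.

W+ = 18, W- = 3, W = min = 3, p = 0.113846, fail to reject H0.


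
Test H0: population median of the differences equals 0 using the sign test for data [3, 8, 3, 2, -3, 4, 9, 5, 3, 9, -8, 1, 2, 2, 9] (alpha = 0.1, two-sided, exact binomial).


Step 1: Discard zero differences. Original n = 15; n_eff = number of nonzero differences = 15.
Nonzero differences (with sign): +3, +8, +3, +2, -3, +4, +9, +5, +3, +9, -8, +1, +2, +2, +9
Step 2: Count signs: positive = 13, negative = 2.
Step 3: Under H0: P(positive) = 0.5, so the number of positives S ~ Bin(15, 0.5).
Step 4: Two-sided exact p-value = sum of Bin(15,0.5) probabilities at or below the observed probability = 0.007385.
Step 5: alpha = 0.1. reject H0.

n_eff = 15, pos = 13, neg = 2, p = 0.007385, reject H0.


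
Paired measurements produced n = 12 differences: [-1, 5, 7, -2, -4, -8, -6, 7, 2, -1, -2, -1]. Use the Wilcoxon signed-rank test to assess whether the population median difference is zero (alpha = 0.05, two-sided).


Step 1: Drop any zero differences (none here) and take |d_i|.
|d| = [1, 5, 7, 2, 4, 8, 6, 7, 2, 1, 2, 1]
Step 2: Midrank |d_i| (ties get averaged ranks).
ranks: |1|->2, |5|->8, |7|->10.5, |2|->5, |4|->7, |8|->12, |6|->9, |7|->10.5, |2|->5, |1|->2, |2|->5, |1|->2
Step 3: Attach original signs; sum ranks with positive sign and with negative sign.
W+ = 8 + 10.5 + 10.5 + 5 = 34
W- = 2 + 5 + 7 + 12 + 9 + 2 + 5 + 2 = 44
(Check: W+ + W- = 78 should equal n(n+1)/2 = 78.)
Step 4: Test statistic W = min(W+, W-) = 34.
Step 5: Ties in |d|, so use the tie-corrected normal approximation.
        E[W] = n(n+1)/4 = 12*13/4 = 39.
        Tie groups: |d|=1 (t=3), |d|=2 (t=3), |d|=7 (t=2); sum(t^3 - t) = 54.
        Var[W] = n(n+1)(2n+1)/24 - sum(t^3-t)/48 = 3900/24 - 54/48 = 161.375.
        z = (W - E[W]) / sqrt(Var[W]) = (34 - 39) / 12.7033 = -0.3936.
        Two-sided p = 2*Phi(z) = 0.693879.
Step 6: alpha = 0.05. fail to reject H0.

W+ = 34, W- = 44, W = min = 34, p = 0.693879, fail to reject H0.


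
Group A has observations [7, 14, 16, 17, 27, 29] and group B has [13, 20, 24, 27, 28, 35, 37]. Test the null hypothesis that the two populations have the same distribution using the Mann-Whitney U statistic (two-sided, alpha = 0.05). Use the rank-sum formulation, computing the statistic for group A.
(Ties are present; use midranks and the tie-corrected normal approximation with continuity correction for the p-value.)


Step 1: Combine and sort all 13 observations; assign midranks.
sorted (value, group): (7,X), (13,Y), (14,X), (16,X), (17,X), (20,Y), (24,Y), (27,X), (27,Y), (28,Y), (29,X), (35,Y), (37,Y)
ranks: 7->1, 13->2, 14->3, 16->4, 17->5, 20->6, 24->7, 27->8.5, 27->8.5, 28->10, 29->11, 35->12, 37->13
Step 2: Rank sum for X: R1 = 1 + 3 + 4 + 5 + 8.5 + 11 = 32.5.
Step 3: U_X = R1 - n1(n1+1)/2 = 32.5 - 6*7/2 = 32.5 - 21 = 11.5.
       U_Y = n1*n2 - U_X = 42 - 11.5 = 30.5.
Step 4: Ties are present, so use the tie-corrected normal approximation (with continuity correction) for the p-value.
Step 5: p-value = 0.197926; compare to alpha = 0.05. fail to reject H0.

U_X = 11.5, p = 0.197926, fail to reject H0 at alpha = 0.05.


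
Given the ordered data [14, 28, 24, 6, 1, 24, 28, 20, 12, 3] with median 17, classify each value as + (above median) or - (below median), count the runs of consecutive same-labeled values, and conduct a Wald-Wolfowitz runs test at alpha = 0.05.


Step 1: Compute median = 17; label A = above, B = below.
Labels in order: BAABBAAABB  (n_A = 5, n_B = 5)
Step 2: Count runs R = 5.
Step 3: Under H0 (random ordering), E[R] = 2*n_A*n_B/(n_A+n_B) + 1 = 2*5*5/10 + 1 = 6.0000.
        Var[R] = 2*n_A*n_B*(2*n_A*n_B - n_A - n_B) / ((n_A+n_B)^2 * (n_A+n_B-1)) = 2000/900 = 2.2222.
        SD[R] = 1.4907.
Step 4: Continuity-corrected z = (R + 0.5 - E[R]) / SD[R] = (5 + 0.5 - 6.0000) / 1.4907 = -0.3354.
Step 5: Two-sided p-value via normal approximation = 2*(1 - Phi(|z|)) = 0.737316.
Step 6: alpha = 0.05. fail to reject H0.

R = 5, z = -0.3354, p = 0.737316, fail to reject H0.


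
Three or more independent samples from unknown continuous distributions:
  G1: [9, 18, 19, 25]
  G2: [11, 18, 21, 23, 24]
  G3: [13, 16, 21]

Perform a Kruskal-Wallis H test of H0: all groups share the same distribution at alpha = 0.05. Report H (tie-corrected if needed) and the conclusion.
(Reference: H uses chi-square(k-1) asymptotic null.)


Step 1: Combine all N = 12 observations and assign midranks.
sorted (value, group, rank): (9,G1,1), (11,G2,2), (13,G3,3), (16,G3,4), (18,G1,5.5), (18,G2,5.5), (19,G1,7), (21,G2,8.5), (21,G3,8.5), (23,G2,10), (24,G2,11), (25,G1,12)
Step 2: Sum ranks within each group.
R_1 = 25.5 (n_1 = 4)
R_2 = 37 (n_2 = 5)
R_3 = 15.5 (n_3 = 3)
Step 3: H = 12/(N(N+1)) * sum(R_i^2/n_i) - 3(N+1)
     = 12/(12*13) * (25.5^2/4 + 37^2/5 + 15.5^2/3) - 3*13
     = 0.076923 * 516.446 - 39
     = 0.726603.
Step 4: Ties present; correction factor C = 1 - 12/(12^3 - 12) = 0.993007. Corrected H = 0.726603 / 0.993007 = 0.731719.
Step 5: Under H0, H ~ chi^2(2); p-value = 0.693600.
Step 6: alpha = 0.05. fail to reject H0.

H = 0.7317, df = 2, p = 0.693600, fail to reject H0.


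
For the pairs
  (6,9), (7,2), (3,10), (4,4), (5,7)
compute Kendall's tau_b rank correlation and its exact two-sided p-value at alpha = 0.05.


Step 1: Enumerate the 10 unordered pairs (i,j) with i<j and classify each by sign(x_j-x_i) * sign(y_j-y_i).
  (1,2):dx=+1,dy=-7->D; (1,3):dx=-3,dy=+1->D; (1,4):dx=-2,dy=-5->C; (1,5):dx=-1,dy=-2->C
  (2,3):dx=-4,dy=+8->D; (2,4):dx=-3,dy=+2->D; (2,5):dx=-2,dy=+5->D; (3,4):dx=+1,dy=-6->D
  (3,5):dx=+2,dy=-3->D; (4,5):dx=+1,dy=+3->C
Step 2: C = 3, D = 7, total pairs = 10.
Step 3: tau = (C - D)/(n(n-1)/2) = (3 - 7)/10 = -0.400000.
Step 4: Exact two-sided p-value (enumerate n! = 120 permutations of y under H0): p = 0.483333.
Step 5: alpha = 0.05. fail to reject H0.

tau_b = -0.4000 (C=3, D=7), p = 0.483333, fail to reject H0.


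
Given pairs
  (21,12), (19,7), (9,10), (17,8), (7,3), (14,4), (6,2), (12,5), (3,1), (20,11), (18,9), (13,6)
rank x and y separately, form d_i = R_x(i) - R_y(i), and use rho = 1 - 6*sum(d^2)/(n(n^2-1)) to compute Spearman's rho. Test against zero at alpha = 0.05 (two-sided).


Step 1: Rank x and y separately (midranks; no ties here).
rank(x): 21->12, 19->10, 9->4, 17->8, 7->3, 14->7, 6->2, 12->5, 3->1, 20->11, 18->9, 13->6
rank(y): 12->12, 7->7, 10->10, 8->8, 3->3, 4->4, 2->2, 5->5, 1->1, 11->11, 9->9, 6->6
Step 2: d_i = R_x(i) - R_y(i); compute d_i^2.
  (12-12)^2=0, (10-7)^2=9, (4-10)^2=36, (8-8)^2=0, (3-3)^2=0, (7-4)^2=9, (2-2)^2=0, (5-5)^2=0, (1-1)^2=0, (11-11)^2=0, (9-9)^2=0, (6-6)^2=0
sum(d^2) = 54.
Step 3: rho = 1 - 6*54 / (12*(12^2 - 1)) = 1 - 324/1716 = 0.811189.
Step 4: Under H0, t = rho * sqrt((n-2)/(1-rho^2)) = 4.3866 ~ t(10).
Step 5: Two-sided p-value from the t-distribution with 10 df = 0.001363.
Step 6: alpha = 0.05. reject H0.

rho = 0.8112, p = 0.001363, reject H0 at alpha = 0.05.


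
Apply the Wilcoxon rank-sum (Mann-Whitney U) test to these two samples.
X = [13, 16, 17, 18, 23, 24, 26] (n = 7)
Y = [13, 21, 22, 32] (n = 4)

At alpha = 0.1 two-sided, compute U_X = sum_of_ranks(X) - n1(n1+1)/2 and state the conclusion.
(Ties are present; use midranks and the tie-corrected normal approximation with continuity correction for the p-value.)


Step 1: Combine and sort all 11 observations; assign midranks.
sorted (value, group): (13,X), (13,Y), (16,X), (17,X), (18,X), (21,Y), (22,Y), (23,X), (24,X), (26,X), (32,Y)
ranks: 13->1.5, 13->1.5, 16->3, 17->4, 18->5, 21->6, 22->7, 23->8, 24->9, 26->10, 32->11
Step 2: Rank sum for X: R1 = 1.5 + 3 + 4 + 5 + 8 + 9 + 10 = 40.5.
Step 3: U_X = R1 - n1(n1+1)/2 = 40.5 - 7*8/2 = 40.5 - 28 = 12.5.
       U_Y = n1*n2 - U_X = 28 - 12.5 = 15.5.
Step 4: Ties are present, so use the tie-corrected normal approximation (with continuity correction) for the p-value.
Step 5: p-value = 0.849769; compare to alpha = 0.1. fail to reject H0.

U_X = 12.5, p = 0.849769, fail to reject H0 at alpha = 0.1.


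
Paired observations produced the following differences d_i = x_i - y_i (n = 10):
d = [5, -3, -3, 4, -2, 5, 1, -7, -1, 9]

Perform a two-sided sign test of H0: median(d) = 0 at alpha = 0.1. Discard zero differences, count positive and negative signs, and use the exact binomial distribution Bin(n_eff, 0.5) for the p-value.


Step 1: Discard zero differences. Original n = 10; n_eff = number of nonzero differences = 10.
Nonzero differences (with sign): +5, -3, -3, +4, -2, +5, +1, -7, -1, +9
Step 2: Count signs: positive = 5, negative = 5.
Step 3: Under H0: P(positive) = 0.5, so the number of positives S ~ Bin(10, 0.5).
Step 4: Two-sided exact p-value = sum of Bin(10,0.5) probabilities at or below the observed probability = 1.000000.
Step 5: alpha = 0.1. fail to reject H0.

n_eff = 10, pos = 5, neg = 5, p = 1.000000, fail to reject H0.


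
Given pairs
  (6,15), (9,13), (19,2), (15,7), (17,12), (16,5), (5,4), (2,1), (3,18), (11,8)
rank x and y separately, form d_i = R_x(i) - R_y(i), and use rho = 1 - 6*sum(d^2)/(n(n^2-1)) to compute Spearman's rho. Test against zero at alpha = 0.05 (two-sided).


Step 1: Rank x and y separately (midranks; no ties here).
rank(x): 6->4, 9->5, 19->10, 15->7, 17->9, 16->8, 5->3, 2->1, 3->2, 11->6
rank(y): 15->9, 13->8, 2->2, 7->5, 12->7, 5->4, 4->3, 1->1, 18->10, 8->6
Step 2: d_i = R_x(i) - R_y(i); compute d_i^2.
  (4-9)^2=25, (5-8)^2=9, (10-2)^2=64, (7-5)^2=4, (9-7)^2=4, (8-4)^2=16, (3-3)^2=0, (1-1)^2=0, (2-10)^2=64, (6-6)^2=0
sum(d^2) = 186.
Step 3: rho = 1 - 6*186 / (10*(10^2 - 1)) = 1 - 1116/990 = -0.127273.
Step 4: Under H0, t = rho * sqrt((n-2)/(1-rho^2)) = -0.3629 ~ t(8).
Step 5: Two-sided p-value from the t-distribution with 8 df = 0.726057.
Step 6: alpha = 0.05. fail to reject H0.

rho = -0.1273, p = 0.726057, fail to reject H0 at alpha = 0.05.


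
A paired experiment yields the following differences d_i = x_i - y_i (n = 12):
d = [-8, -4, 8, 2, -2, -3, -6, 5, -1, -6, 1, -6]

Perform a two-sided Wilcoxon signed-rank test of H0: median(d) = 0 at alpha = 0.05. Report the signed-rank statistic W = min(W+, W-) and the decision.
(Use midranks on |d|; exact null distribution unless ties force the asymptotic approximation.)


Step 1: Drop any zero differences (none here) and take |d_i|.
|d| = [8, 4, 8, 2, 2, 3, 6, 5, 1, 6, 1, 6]
Step 2: Midrank |d_i| (ties get averaged ranks).
ranks: |8|->11.5, |4|->6, |8|->11.5, |2|->3.5, |2|->3.5, |3|->5, |6|->9, |5|->7, |1|->1.5, |6|->9, |1|->1.5, |6|->9
Step 3: Attach original signs; sum ranks with positive sign and with negative sign.
W+ = 11.5 + 3.5 + 7 + 1.5 = 23.5
W- = 11.5 + 6 + 3.5 + 5 + 9 + 1.5 + 9 + 9 = 54.5
(Check: W+ + W- = 78 should equal n(n+1)/2 = 78.)
Step 4: Test statistic W = min(W+, W-) = 23.5.
Step 5: Ties in |d|, so use the tie-corrected normal approximation.
        E[W] = n(n+1)/4 = 12*13/4 = 39.
        Tie groups: |d|=1 (t=2), |d|=2 (t=2), |d|=6 (t=3), |d|=8 (t=2); sum(t^3 - t) = 42.
        Var[W] = n(n+1)(2n+1)/24 - sum(t^3-t)/48 = 3900/24 - 42/48 = 161.625.
        z = (W - E[W]) / sqrt(Var[W]) = (23.5 - 39) / 12.7132 = -1.2192.
        Two-sided p = 2*Phi(z) = 0.222766.
Step 6: alpha = 0.05. fail to reject H0.

W+ = 23.5, W- = 54.5, W = min = 23.5, p = 0.222766, fail to reject H0.


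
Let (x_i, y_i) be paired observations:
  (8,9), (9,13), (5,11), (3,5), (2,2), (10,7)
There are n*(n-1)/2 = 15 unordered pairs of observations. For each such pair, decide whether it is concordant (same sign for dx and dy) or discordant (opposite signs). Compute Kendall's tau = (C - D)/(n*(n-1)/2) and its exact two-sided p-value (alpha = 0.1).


Step 1: Enumerate the 15 unordered pairs (i,j) with i<j and classify each by sign(x_j-x_i) * sign(y_j-y_i).
  (1,2):dx=+1,dy=+4->C; (1,3):dx=-3,dy=+2->D; (1,4):dx=-5,dy=-4->C; (1,5):dx=-6,dy=-7->C
  (1,6):dx=+2,dy=-2->D; (2,3):dx=-4,dy=-2->C; (2,4):dx=-6,dy=-8->C; (2,5):dx=-7,dy=-11->C
  (2,6):dx=+1,dy=-6->D; (3,4):dx=-2,dy=-6->C; (3,5):dx=-3,dy=-9->C; (3,6):dx=+5,dy=-4->D
  (4,5):dx=-1,dy=-3->C; (4,6):dx=+7,dy=+2->C; (5,6):dx=+8,dy=+5->C
Step 2: C = 11, D = 4, total pairs = 15.
Step 3: tau = (C - D)/(n(n-1)/2) = (11 - 4)/15 = 0.466667.
Step 4: Exact two-sided p-value (enumerate n! = 720 permutations of y under H0): p = 0.272222.
Step 5: alpha = 0.1. fail to reject H0.

tau_b = 0.4667 (C=11, D=4), p = 0.272222, fail to reject H0.


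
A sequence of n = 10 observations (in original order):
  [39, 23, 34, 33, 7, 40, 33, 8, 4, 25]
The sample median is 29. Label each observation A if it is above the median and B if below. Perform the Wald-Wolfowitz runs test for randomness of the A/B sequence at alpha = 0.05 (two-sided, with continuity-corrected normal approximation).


Step 1: Compute median = 29; label A = above, B = below.
Labels in order: ABAABAABBB  (n_A = 5, n_B = 5)
Step 2: Count runs R = 6.
Step 3: Under H0 (random ordering), E[R] = 2*n_A*n_B/(n_A+n_B) + 1 = 2*5*5/10 + 1 = 6.0000.
        Var[R] = 2*n_A*n_B*(2*n_A*n_B - n_A - n_B) / ((n_A+n_B)^2 * (n_A+n_B-1)) = 2000/900 = 2.2222.
        SD[R] = 1.4907.
Step 4: R = E[R], so z = 0 with no continuity correction.
Step 5: Two-sided p-value via normal approximation = 2*(1 - Phi(|z|)) = 1.000000.
Step 6: alpha = 0.05. fail to reject H0.

R = 6, z = 0.0000, p = 1.000000, fail to reject H0.


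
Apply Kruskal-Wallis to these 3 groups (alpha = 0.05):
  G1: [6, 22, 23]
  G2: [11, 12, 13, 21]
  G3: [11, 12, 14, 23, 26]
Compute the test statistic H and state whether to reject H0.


Step 1: Combine all N = 12 observations and assign midranks.
sorted (value, group, rank): (6,G1,1), (11,G2,2.5), (11,G3,2.5), (12,G2,4.5), (12,G3,4.5), (13,G2,6), (14,G3,7), (21,G2,8), (22,G1,9), (23,G1,10.5), (23,G3,10.5), (26,G3,12)
Step 2: Sum ranks within each group.
R_1 = 20.5 (n_1 = 3)
R_2 = 21 (n_2 = 4)
R_3 = 36.5 (n_3 = 5)
Step 3: H = 12/(N(N+1)) * sum(R_i^2/n_i) - 3(N+1)
     = 12/(12*13) * (20.5^2/3 + 21^2/4 + 36.5^2/5) - 3*13
     = 0.076923 * 516.783 - 39
     = 0.752564.
Step 4: Ties present; correction factor C = 1 - 18/(12^3 - 12) = 0.989510. Corrected H = 0.752564 / 0.989510 = 0.760542.
Step 5: Under H0, H ~ chi^2(2); p-value = 0.683676.
Step 6: alpha = 0.05. fail to reject H0.

H = 0.7605, df = 2, p = 0.683676, fail to reject H0.


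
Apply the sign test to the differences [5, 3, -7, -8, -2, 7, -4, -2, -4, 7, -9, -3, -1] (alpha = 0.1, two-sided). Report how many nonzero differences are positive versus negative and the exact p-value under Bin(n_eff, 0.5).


Step 1: Discard zero differences. Original n = 13; n_eff = number of nonzero differences = 13.
Nonzero differences (with sign): +5, +3, -7, -8, -2, +7, -4, -2, -4, +7, -9, -3, -1
Step 2: Count signs: positive = 4, negative = 9.
Step 3: Under H0: P(positive) = 0.5, so the number of positives S ~ Bin(13, 0.5).
Step 4: Two-sided exact p-value = sum of Bin(13,0.5) probabilities at or below the observed probability = 0.266846.
Step 5: alpha = 0.1. fail to reject H0.

n_eff = 13, pos = 4, neg = 9, p = 0.266846, fail to reject H0.


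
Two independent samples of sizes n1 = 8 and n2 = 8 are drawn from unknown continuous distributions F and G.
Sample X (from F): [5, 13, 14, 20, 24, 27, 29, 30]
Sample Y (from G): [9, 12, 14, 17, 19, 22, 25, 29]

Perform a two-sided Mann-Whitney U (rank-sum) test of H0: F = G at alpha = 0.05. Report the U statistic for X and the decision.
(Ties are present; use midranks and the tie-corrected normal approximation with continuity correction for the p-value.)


Step 1: Combine and sort all 16 observations; assign midranks.
sorted (value, group): (5,X), (9,Y), (12,Y), (13,X), (14,X), (14,Y), (17,Y), (19,Y), (20,X), (22,Y), (24,X), (25,Y), (27,X), (29,X), (29,Y), (30,X)
ranks: 5->1, 9->2, 12->3, 13->4, 14->5.5, 14->5.5, 17->7, 19->8, 20->9, 22->10, 24->11, 25->12, 27->13, 29->14.5, 29->14.5, 30->16
Step 2: Rank sum for X: R1 = 1 + 4 + 5.5 + 9 + 11 + 13 + 14.5 + 16 = 74.
Step 3: U_X = R1 - n1(n1+1)/2 = 74 - 8*9/2 = 74 - 36 = 38.
       U_Y = n1*n2 - U_X = 64 - 38 = 26.
Step 4: Ties are present, so use the tie-corrected normal approximation (with continuity correction) for the p-value.
Step 5: p-value = 0.562949; compare to alpha = 0.05. fail to reject H0.

U_X = 38, p = 0.562949, fail to reject H0 at alpha = 0.05.


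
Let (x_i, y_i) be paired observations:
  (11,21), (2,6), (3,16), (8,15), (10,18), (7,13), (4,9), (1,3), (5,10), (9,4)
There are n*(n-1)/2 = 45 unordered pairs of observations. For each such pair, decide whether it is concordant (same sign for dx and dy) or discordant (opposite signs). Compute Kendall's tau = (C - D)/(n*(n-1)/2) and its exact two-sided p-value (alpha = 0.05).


Step 1: Enumerate the 45 unordered pairs (i,j) with i<j and classify each by sign(x_j-x_i) * sign(y_j-y_i).
  (1,2):dx=-9,dy=-15->C; (1,3):dx=-8,dy=-5->C; (1,4):dx=-3,dy=-6->C; (1,5):dx=-1,dy=-3->C
  (1,6):dx=-4,dy=-8->C; (1,7):dx=-7,dy=-12->C; (1,8):dx=-10,dy=-18->C; (1,9):dx=-6,dy=-11->C
  (1,10):dx=-2,dy=-17->C; (2,3):dx=+1,dy=+10->C; (2,4):dx=+6,dy=+9->C; (2,5):dx=+8,dy=+12->C
  (2,6):dx=+5,dy=+7->C; (2,7):dx=+2,dy=+3->C; (2,8):dx=-1,dy=-3->C; (2,9):dx=+3,dy=+4->C
  (2,10):dx=+7,dy=-2->D; (3,4):dx=+5,dy=-1->D; (3,5):dx=+7,dy=+2->C; (3,6):dx=+4,dy=-3->D
  (3,7):dx=+1,dy=-7->D; (3,8):dx=-2,dy=-13->C; (3,9):dx=+2,dy=-6->D; (3,10):dx=+6,dy=-12->D
  (4,5):dx=+2,dy=+3->C; (4,6):dx=-1,dy=-2->C; (4,7):dx=-4,dy=-6->C; (4,8):dx=-7,dy=-12->C
  (4,9):dx=-3,dy=-5->C; (4,10):dx=+1,dy=-11->D; (5,6):dx=-3,dy=-5->C; (5,7):dx=-6,dy=-9->C
  (5,8):dx=-9,dy=-15->C; (5,9):dx=-5,dy=-8->C; (5,10):dx=-1,dy=-14->C; (6,7):dx=-3,dy=-4->C
  (6,8):dx=-6,dy=-10->C; (6,9):dx=-2,dy=-3->C; (6,10):dx=+2,dy=-9->D; (7,8):dx=-3,dy=-6->C
  (7,9):dx=+1,dy=+1->C; (7,10):dx=+5,dy=-5->D; (8,9):dx=+4,dy=+7->C; (8,10):dx=+8,dy=+1->C
  (9,10):dx=+4,dy=-6->D
Step 2: C = 35, D = 10, total pairs = 45.
Step 3: tau = (C - D)/(n(n-1)/2) = (35 - 10)/45 = 0.555556.
Step 4: Exact two-sided p-value (enumerate n! = 3628800 permutations of y under H0): p = 0.028609.
Step 5: alpha = 0.05. reject H0.

tau_b = 0.5556 (C=35, D=10), p = 0.028609, reject H0.


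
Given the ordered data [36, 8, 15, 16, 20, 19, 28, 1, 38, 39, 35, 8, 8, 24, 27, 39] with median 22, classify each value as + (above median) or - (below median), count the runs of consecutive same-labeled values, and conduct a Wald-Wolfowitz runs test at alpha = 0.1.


Step 1: Compute median = 22; label A = above, B = below.
Labels in order: ABBBBBABAAABBAAA  (n_A = 8, n_B = 8)
Step 2: Count runs R = 7.
Step 3: Under H0 (random ordering), E[R] = 2*n_A*n_B/(n_A+n_B) + 1 = 2*8*8/16 + 1 = 9.0000.
        Var[R] = 2*n_A*n_B*(2*n_A*n_B - n_A - n_B) / ((n_A+n_B)^2 * (n_A+n_B-1)) = 14336/3840 = 3.7333.
        SD[R] = 1.9322.
Step 4: Continuity-corrected z = (R + 0.5 - E[R]) / SD[R] = (7 + 0.5 - 9.0000) / 1.9322 = -0.7763.
Step 5: Two-sided p-value via normal approximation = 2*(1 - Phi(|z|)) = 0.437558.
Step 6: alpha = 0.1. fail to reject H0.

R = 7, z = -0.7763, p = 0.437558, fail to reject H0.


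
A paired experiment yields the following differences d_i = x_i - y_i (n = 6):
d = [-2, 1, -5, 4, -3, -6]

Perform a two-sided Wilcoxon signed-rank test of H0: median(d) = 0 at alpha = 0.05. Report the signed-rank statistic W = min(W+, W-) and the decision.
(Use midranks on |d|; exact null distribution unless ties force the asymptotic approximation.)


Step 1: Drop any zero differences (none here) and take |d_i|.
|d| = [2, 1, 5, 4, 3, 6]
Step 2: Midrank |d_i| (ties get averaged ranks).
ranks: |2|->2, |1|->1, |5|->5, |4|->4, |3|->3, |6|->6
Step 3: Attach original signs; sum ranks with positive sign and with negative sign.
W+ = 1 + 4 = 5
W- = 2 + 5 + 3 + 6 = 16
(Check: W+ + W- = 21 should equal n(n+1)/2 = 21.)
Step 4: Test statistic W = min(W+, W-) = 5.
Step 5: No ties, so the exact null distribution over the 2^6 = 64 sign assignments gives the two-sided p-value = 0.312500.
Step 6: alpha = 0.05. fail to reject H0.

W+ = 5, W- = 16, W = min = 5, p = 0.312500, fail to reject H0.


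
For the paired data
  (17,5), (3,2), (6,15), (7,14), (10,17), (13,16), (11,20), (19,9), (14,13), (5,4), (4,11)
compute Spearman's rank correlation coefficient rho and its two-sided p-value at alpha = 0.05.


Step 1: Rank x and y separately (midranks; no ties here).
rank(x): 17->10, 3->1, 6->4, 7->5, 10->6, 13->8, 11->7, 19->11, 14->9, 5->3, 4->2
rank(y): 5->3, 2->1, 15->8, 14->7, 17->10, 16->9, 20->11, 9->4, 13->6, 4->2, 11->5
Step 2: d_i = R_x(i) - R_y(i); compute d_i^2.
  (10-3)^2=49, (1-1)^2=0, (4-8)^2=16, (5-7)^2=4, (6-10)^2=16, (8-9)^2=1, (7-11)^2=16, (11-4)^2=49, (9-6)^2=9, (3-2)^2=1, (2-5)^2=9
sum(d^2) = 170.
Step 3: rho = 1 - 6*170 / (11*(11^2 - 1)) = 1 - 1020/1320 = 0.227273.
Step 4: Under H0, t = rho * sqrt((n-2)/(1-rho^2)) = 0.7001 ~ t(9).
Step 5: Two-sided p-value from the t-distribution with 9 df = 0.501536.
Step 6: alpha = 0.05. fail to reject H0.

rho = 0.2273, p = 0.501536, fail to reject H0 at alpha = 0.05.


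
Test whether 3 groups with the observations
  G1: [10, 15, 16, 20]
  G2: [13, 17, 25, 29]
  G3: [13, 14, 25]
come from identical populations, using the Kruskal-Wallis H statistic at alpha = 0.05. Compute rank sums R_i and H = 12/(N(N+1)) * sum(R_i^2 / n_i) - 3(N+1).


Step 1: Combine all N = 11 observations and assign midranks.
sorted (value, group, rank): (10,G1,1), (13,G2,2.5), (13,G3,2.5), (14,G3,4), (15,G1,5), (16,G1,6), (17,G2,7), (20,G1,8), (25,G2,9.5), (25,G3,9.5), (29,G2,11)
Step 2: Sum ranks within each group.
R_1 = 20 (n_1 = 4)
R_2 = 30 (n_2 = 4)
R_3 = 16 (n_3 = 3)
Step 3: H = 12/(N(N+1)) * sum(R_i^2/n_i) - 3(N+1)
     = 12/(11*12) * (20^2/4 + 30^2/4 + 16^2/3) - 3*12
     = 0.090909 * 410.333 - 36
     = 1.303030.
Step 4: Ties present; correction factor C = 1 - 12/(11^3 - 11) = 0.990909. Corrected H = 1.303030 / 0.990909 = 1.314985.
Step 5: Under H0, H ~ chi^2(2); p-value = 0.518149.
Step 6: alpha = 0.05. fail to reject H0.

H = 1.3150, df = 2, p = 0.518149, fail to reject H0.


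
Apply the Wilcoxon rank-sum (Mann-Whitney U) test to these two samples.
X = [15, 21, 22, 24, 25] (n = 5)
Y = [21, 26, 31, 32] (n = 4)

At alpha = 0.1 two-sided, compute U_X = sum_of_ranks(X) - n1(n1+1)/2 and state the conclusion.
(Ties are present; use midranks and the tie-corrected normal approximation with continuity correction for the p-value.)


Step 1: Combine and sort all 9 observations; assign midranks.
sorted (value, group): (15,X), (21,X), (21,Y), (22,X), (24,X), (25,X), (26,Y), (31,Y), (32,Y)
ranks: 15->1, 21->2.5, 21->2.5, 22->4, 24->5, 25->6, 26->7, 31->8, 32->9
Step 2: Rank sum for X: R1 = 1 + 2.5 + 4 + 5 + 6 = 18.5.
Step 3: U_X = R1 - n1(n1+1)/2 = 18.5 - 5*6/2 = 18.5 - 15 = 3.5.
       U_Y = n1*n2 - U_X = 20 - 3.5 = 16.5.
Step 4: Ties are present, so use the tie-corrected normal approximation (with continuity correction) for the p-value.
Step 5: p-value = 0.139983; compare to alpha = 0.1. fail to reject H0.

U_X = 3.5, p = 0.139983, fail to reject H0 at alpha = 0.1.


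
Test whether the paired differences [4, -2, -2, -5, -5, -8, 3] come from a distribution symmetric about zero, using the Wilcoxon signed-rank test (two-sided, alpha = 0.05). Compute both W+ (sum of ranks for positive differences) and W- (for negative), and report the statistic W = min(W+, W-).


Step 1: Drop any zero differences (none here) and take |d_i|.
|d| = [4, 2, 2, 5, 5, 8, 3]
Step 2: Midrank |d_i| (ties get averaged ranks).
ranks: |4|->4, |2|->1.5, |2|->1.5, |5|->5.5, |5|->5.5, |8|->7, |3|->3
Step 3: Attach original signs; sum ranks with positive sign and with negative sign.
W+ = 4 + 3 = 7
W- = 1.5 + 1.5 + 5.5 + 5.5 + 7 = 21
(Check: W+ + W- = 28 should equal n(n+1)/2 = 28.)
Step 4: Test statistic W = min(W+, W-) = 7.
Step 5: Ties in |d|, so use the tie-corrected normal approximation.
        E[W] = n(n+1)/4 = 7*8/4 = 14.
        Tie groups: |d|=2 (t=2), |d|=5 (t=2); sum(t^3 - t) = 12.
        Var[W] = n(n+1)(2n+1)/24 - sum(t^3-t)/48 = 840/24 - 12/48 = 34.75.
        z = (W - E[W]) / sqrt(Var[W]) = (7 - 14) / 5.8949 = -1.1875.
        Two-sided p = 2*Phi(z) = 0.235044.
Step 6: alpha = 0.05. fail to reject H0.

W+ = 7, W- = 21, W = min = 7, p = 0.235044, fail to reject H0.


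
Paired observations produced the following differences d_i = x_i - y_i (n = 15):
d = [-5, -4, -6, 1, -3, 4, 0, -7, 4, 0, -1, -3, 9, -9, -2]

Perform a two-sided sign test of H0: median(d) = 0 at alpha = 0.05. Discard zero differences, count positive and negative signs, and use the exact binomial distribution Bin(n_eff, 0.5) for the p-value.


Step 1: Discard zero differences. Original n = 15; n_eff = number of nonzero differences = 13.
Nonzero differences (with sign): -5, -4, -6, +1, -3, +4, -7, +4, -1, -3, +9, -9, -2
Step 2: Count signs: positive = 4, negative = 9.
Step 3: Under H0: P(positive) = 0.5, so the number of positives S ~ Bin(13, 0.5).
Step 4: Two-sided exact p-value = sum of Bin(13,0.5) probabilities at or below the observed probability = 0.266846.
Step 5: alpha = 0.05. fail to reject H0.

n_eff = 13, pos = 4, neg = 9, p = 0.266846, fail to reject H0.


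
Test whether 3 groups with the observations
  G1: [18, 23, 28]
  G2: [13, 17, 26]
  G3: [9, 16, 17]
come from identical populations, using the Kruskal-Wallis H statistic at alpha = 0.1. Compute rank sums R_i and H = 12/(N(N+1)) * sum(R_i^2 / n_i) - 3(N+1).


Step 1: Combine all N = 9 observations and assign midranks.
sorted (value, group, rank): (9,G3,1), (13,G2,2), (16,G3,3), (17,G2,4.5), (17,G3,4.5), (18,G1,6), (23,G1,7), (26,G2,8), (28,G1,9)
Step 2: Sum ranks within each group.
R_1 = 22 (n_1 = 3)
R_2 = 14.5 (n_2 = 3)
R_3 = 8.5 (n_3 = 3)
Step 3: H = 12/(N(N+1)) * sum(R_i^2/n_i) - 3(N+1)
     = 12/(9*10) * (22^2/3 + 14.5^2/3 + 8.5^2/3) - 3*10
     = 0.133333 * 255.5 - 30
     = 4.066667.
Step 4: Ties present; correction factor C = 1 - 6/(9^3 - 9) = 0.991667. Corrected H = 4.066667 / 0.991667 = 4.100840.
Step 5: Under H0, H ~ chi^2(2); p-value = 0.128681.
Step 6: alpha = 0.1. fail to reject H0.

H = 4.1008, df = 2, p = 0.128681, fail to reject H0.


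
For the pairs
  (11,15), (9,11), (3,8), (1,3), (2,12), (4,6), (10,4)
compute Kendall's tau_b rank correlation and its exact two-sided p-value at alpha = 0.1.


Step 1: Enumerate the 21 unordered pairs (i,j) with i<j and classify each by sign(x_j-x_i) * sign(y_j-y_i).
  (1,2):dx=-2,dy=-4->C; (1,3):dx=-8,dy=-7->C; (1,4):dx=-10,dy=-12->C; (1,5):dx=-9,dy=-3->C
  (1,6):dx=-7,dy=-9->C; (1,7):dx=-1,dy=-11->C; (2,3):dx=-6,dy=-3->C; (2,4):dx=-8,dy=-8->C
  (2,5):dx=-7,dy=+1->D; (2,6):dx=-5,dy=-5->C; (2,7):dx=+1,dy=-7->D; (3,4):dx=-2,dy=-5->C
  (3,5):dx=-1,dy=+4->D; (3,6):dx=+1,dy=-2->D; (3,7):dx=+7,dy=-4->D; (4,5):dx=+1,dy=+9->C
  (4,6):dx=+3,dy=+3->C; (4,7):dx=+9,dy=+1->C; (5,6):dx=+2,dy=-6->D; (5,7):dx=+8,dy=-8->D
  (6,7):dx=+6,dy=-2->D
Step 2: C = 13, D = 8, total pairs = 21.
Step 3: tau = (C - D)/(n(n-1)/2) = (13 - 8)/21 = 0.238095.
Step 4: Exact two-sided p-value (enumerate n! = 5040 permutations of y under H0): p = 0.561905.
Step 5: alpha = 0.1. fail to reject H0.

tau_b = 0.2381 (C=13, D=8), p = 0.561905, fail to reject H0.


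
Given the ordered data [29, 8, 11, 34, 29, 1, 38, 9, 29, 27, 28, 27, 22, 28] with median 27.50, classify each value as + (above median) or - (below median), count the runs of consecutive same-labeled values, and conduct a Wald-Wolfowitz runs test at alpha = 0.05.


Step 1: Compute median = 27.50; label A = above, B = below.
Labels in order: ABBAABABABABBA  (n_A = 7, n_B = 7)
Step 2: Count runs R = 11.
Step 3: Under H0 (random ordering), E[R] = 2*n_A*n_B/(n_A+n_B) + 1 = 2*7*7/14 + 1 = 8.0000.
        Var[R] = 2*n_A*n_B*(2*n_A*n_B - n_A - n_B) / ((n_A+n_B)^2 * (n_A+n_B-1)) = 8232/2548 = 3.2308.
        SD[R] = 1.7974.
Step 4: Continuity-corrected z = (R - 0.5 - E[R]) / SD[R] = (11 - 0.5 - 8.0000) / 1.7974 = 1.3909.
Step 5: Two-sided p-value via normal approximation = 2*(1 - Phi(|z|)) = 0.164264.
Step 6: alpha = 0.05. fail to reject H0.

R = 11, z = 1.3909, p = 0.164264, fail to reject H0.
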